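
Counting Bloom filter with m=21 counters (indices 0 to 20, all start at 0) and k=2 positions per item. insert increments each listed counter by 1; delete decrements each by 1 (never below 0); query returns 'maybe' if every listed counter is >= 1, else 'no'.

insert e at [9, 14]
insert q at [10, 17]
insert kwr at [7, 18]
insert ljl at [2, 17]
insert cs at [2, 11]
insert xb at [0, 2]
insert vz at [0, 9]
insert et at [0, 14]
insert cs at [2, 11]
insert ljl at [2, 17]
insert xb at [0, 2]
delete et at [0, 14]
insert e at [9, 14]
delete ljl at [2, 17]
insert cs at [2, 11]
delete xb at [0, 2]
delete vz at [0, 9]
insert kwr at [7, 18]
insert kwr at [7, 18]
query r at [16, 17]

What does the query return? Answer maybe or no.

Step 1: insert e at [9, 14] -> counters=[0,0,0,0,0,0,0,0,0,1,0,0,0,0,1,0,0,0,0,0,0]
Step 2: insert q at [10, 17] -> counters=[0,0,0,0,0,0,0,0,0,1,1,0,0,0,1,0,0,1,0,0,0]
Step 3: insert kwr at [7, 18] -> counters=[0,0,0,0,0,0,0,1,0,1,1,0,0,0,1,0,0,1,1,0,0]
Step 4: insert ljl at [2, 17] -> counters=[0,0,1,0,0,0,0,1,0,1,1,0,0,0,1,0,0,2,1,0,0]
Step 5: insert cs at [2, 11] -> counters=[0,0,2,0,0,0,0,1,0,1,1,1,0,0,1,0,0,2,1,0,0]
Step 6: insert xb at [0, 2] -> counters=[1,0,3,0,0,0,0,1,0,1,1,1,0,0,1,0,0,2,1,0,0]
Step 7: insert vz at [0, 9] -> counters=[2,0,3,0,0,0,0,1,0,2,1,1,0,0,1,0,0,2,1,0,0]
Step 8: insert et at [0, 14] -> counters=[3,0,3,0,0,0,0,1,0,2,1,1,0,0,2,0,0,2,1,0,0]
Step 9: insert cs at [2, 11] -> counters=[3,0,4,0,0,0,0,1,0,2,1,2,0,0,2,0,0,2,1,0,0]
Step 10: insert ljl at [2, 17] -> counters=[3,0,5,0,0,0,0,1,0,2,1,2,0,0,2,0,0,3,1,0,0]
Step 11: insert xb at [0, 2] -> counters=[4,0,6,0,0,0,0,1,0,2,1,2,0,0,2,0,0,3,1,0,0]
Step 12: delete et at [0, 14] -> counters=[3,0,6,0,0,0,0,1,0,2,1,2,0,0,1,0,0,3,1,0,0]
Step 13: insert e at [9, 14] -> counters=[3,0,6,0,0,0,0,1,0,3,1,2,0,0,2,0,0,3,1,0,0]
Step 14: delete ljl at [2, 17] -> counters=[3,0,5,0,0,0,0,1,0,3,1,2,0,0,2,0,0,2,1,0,0]
Step 15: insert cs at [2, 11] -> counters=[3,0,6,0,0,0,0,1,0,3,1,3,0,0,2,0,0,2,1,0,0]
Step 16: delete xb at [0, 2] -> counters=[2,0,5,0,0,0,0,1,0,3,1,3,0,0,2,0,0,2,1,0,0]
Step 17: delete vz at [0, 9] -> counters=[1,0,5,0,0,0,0,1,0,2,1,3,0,0,2,0,0,2,1,0,0]
Step 18: insert kwr at [7, 18] -> counters=[1,0,5,0,0,0,0,2,0,2,1,3,0,0,2,0,0,2,2,0,0]
Step 19: insert kwr at [7, 18] -> counters=[1,0,5,0,0,0,0,3,0,2,1,3,0,0,2,0,0,2,3,0,0]
Query r: check counters[16]=0 counters[17]=2 -> no

Answer: no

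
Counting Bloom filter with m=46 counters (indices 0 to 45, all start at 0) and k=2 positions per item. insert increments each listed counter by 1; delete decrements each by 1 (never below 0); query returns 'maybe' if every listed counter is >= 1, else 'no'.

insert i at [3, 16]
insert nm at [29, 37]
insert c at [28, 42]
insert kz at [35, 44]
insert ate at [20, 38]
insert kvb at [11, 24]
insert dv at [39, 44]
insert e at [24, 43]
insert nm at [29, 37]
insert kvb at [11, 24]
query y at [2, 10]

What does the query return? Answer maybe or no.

Answer: no

Derivation:
Step 1: insert i at [3, 16] -> counters=[0,0,0,1,0,0,0,0,0,0,0,0,0,0,0,0,1,0,0,0,0,0,0,0,0,0,0,0,0,0,0,0,0,0,0,0,0,0,0,0,0,0,0,0,0,0]
Step 2: insert nm at [29, 37] -> counters=[0,0,0,1,0,0,0,0,0,0,0,0,0,0,0,0,1,0,0,0,0,0,0,0,0,0,0,0,0,1,0,0,0,0,0,0,0,1,0,0,0,0,0,0,0,0]
Step 3: insert c at [28, 42] -> counters=[0,0,0,1,0,0,0,0,0,0,0,0,0,0,0,0,1,0,0,0,0,0,0,0,0,0,0,0,1,1,0,0,0,0,0,0,0,1,0,0,0,0,1,0,0,0]
Step 4: insert kz at [35, 44] -> counters=[0,0,0,1,0,0,0,0,0,0,0,0,0,0,0,0,1,0,0,0,0,0,0,0,0,0,0,0,1,1,0,0,0,0,0,1,0,1,0,0,0,0,1,0,1,0]
Step 5: insert ate at [20, 38] -> counters=[0,0,0,1,0,0,0,0,0,0,0,0,0,0,0,0,1,0,0,0,1,0,0,0,0,0,0,0,1,1,0,0,0,0,0,1,0,1,1,0,0,0,1,0,1,0]
Step 6: insert kvb at [11, 24] -> counters=[0,0,0,1,0,0,0,0,0,0,0,1,0,0,0,0,1,0,0,0,1,0,0,0,1,0,0,0,1,1,0,0,0,0,0,1,0,1,1,0,0,0,1,0,1,0]
Step 7: insert dv at [39, 44] -> counters=[0,0,0,1,0,0,0,0,0,0,0,1,0,0,0,0,1,0,0,0,1,0,0,0,1,0,0,0,1,1,0,0,0,0,0,1,0,1,1,1,0,0,1,0,2,0]
Step 8: insert e at [24, 43] -> counters=[0,0,0,1,0,0,0,0,0,0,0,1,0,0,0,0,1,0,0,0,1,0,0,0,2,0,0,0,1,1,0,0,0,0,0,1,0,1,1,1,0,0,1,1,2,0]
Step 9: insert nm at [29, 37] -> counters=[0,0,0,1,0,0,0,0,0,0,0,1,0,0,0,0,1,0,0,0,1,0,0,0,2,0,0,0,1,2,0,0,0,0,0,1,0,2,1,1,0,0,1,1,2,0]
Step 10: insert kvb at [11, 24] -> counters=[0,0,0,1,0,0,0,0,0,0,0,2,0,0,0,0,1,0,0,0,1,0,0,0,3,0,0,0,1,2,0,0,0,0,0,1,0,2,1,1,0,0,1,1,2,0]
Query y: check counters[2]=0 counters[10]=0 -> no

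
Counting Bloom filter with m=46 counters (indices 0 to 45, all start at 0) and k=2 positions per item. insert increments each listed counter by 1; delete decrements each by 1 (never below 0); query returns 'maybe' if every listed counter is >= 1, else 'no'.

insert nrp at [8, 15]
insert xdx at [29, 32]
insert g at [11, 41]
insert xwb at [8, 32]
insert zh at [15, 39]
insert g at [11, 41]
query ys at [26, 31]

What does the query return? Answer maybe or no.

Answer: no

Derivation:
Step 1: insert nrp at [8, 15] -> counters=[0,0,0,0,0,0,0,0,1,0,0,0,0,0,0,1,0,0,0,0,0,0,0,0,0,0,0,0,0,0,0,0,0,0,0,0,0,0,0,0,0,0,0,0,0,0]
Step 2: insert xdx at [29, 32] -> counters=[0,0,0,0,0,0,0,0,1,0,0,0,0,0,0,1,0,0,0,0,0,0,0,0,0,0,0,0,0,1,0,0,1,0,0,0,0,0,0,0,0,0,0,0,0,0]
Step 3: insert g at [11, 41] -> counters=[0,0,0,0,0,0,0,0,1,0,0,1,0,0,0,1,0,0,0,0,0,0,0,0,0,0,0,0,0,1,0,0,1,0,0,0,0,0,0,0,0,1,0,0,0,0]
Step 4: insert xwb at [8, 32] -> counters=[0,0,0,0,0,0,0,0,2,0,0,1,0,0,0,1,0,0,0,0,0,0,0,0,0,0,0,0,0,1,0,0,2,0,0,0,0,0,0,0,0,1,0,0,0,0]
Step 5: insert zh at [15, 39] -> counters=[0,0,0,0,0,0,0,0,2,0,0,1,0,0,0,2,0,0,0,0,0,0,0,0,0,0,0,0,0,1,0,0,2,0,0,0,0,0,0,1,0,1,0,0,0,0]
Step 6: insert g at [11, 41] -> counters=[0,0,0,0,0,0,0,0,2,0,0,2,0,0,0,2,0,0,0,0,0,0,0,0,0,0,0,0,0,1,0,0,2,0,0,0,0,0,0,1,0,2,0,0,0,0]
Query ys: check counters[26]=0 counters[31]=0 -> no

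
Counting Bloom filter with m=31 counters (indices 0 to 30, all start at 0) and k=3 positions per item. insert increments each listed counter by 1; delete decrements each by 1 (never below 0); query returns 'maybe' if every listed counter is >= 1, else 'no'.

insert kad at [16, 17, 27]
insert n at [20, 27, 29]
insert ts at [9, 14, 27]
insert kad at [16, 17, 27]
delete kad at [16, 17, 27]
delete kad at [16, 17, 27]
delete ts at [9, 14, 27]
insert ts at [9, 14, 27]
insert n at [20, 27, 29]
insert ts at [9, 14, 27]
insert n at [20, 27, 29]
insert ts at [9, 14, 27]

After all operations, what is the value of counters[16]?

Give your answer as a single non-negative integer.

Answer: 0

Derivation:
Step 1: insert kad at [16, 17, 27] -> counters=[0,0,0,0,0,0,0,0,0,0,0,0,0,0,0,0,1,1,0,0,0,0,0,0,0,0,0,1,0,0,0]
Step 2: insert n at [20, 27, 29] -> counters=[0,0,0,0,0,0,0,0,0,0,0,0,0,0,0,0,1,1,0,0,1,0,0,0,0,0,0,2,0,1,0]
Step 3: insert ts at [9, 14, 27] -> counters=[0,0,0,0,0,0,0,0,0,1,0,0,0,0,1,0,1,1,0,0,1,0,0,0,0,0,0,3,0,1,0]
Step 4: insert kad at [16, 17, 27] -> counters=[0,0,0,0,0,0,0,0,0,1,0,0,0,0,1,0,2,2,0,0,1,0,0,0,0,0,0,4,0,1,0]
Step 5: delete kad at [16, 17, 27] -> counters=[0,0,0,0,0,0,0,0,0,1,0,0,0,0,1,0,1,1,0,0,1,0,0,0,0,0,0,3,0,1,0]
Step 6: delete kad at [16, 17, 27] -> counters=[0,0,0,0,0,0,0,0,0,1,0,0,0,0,1,0,0,0,0,0,1,0,0,0,0,0,0,2,0,1,0]
Step 7: delete ts at [9, 14, 27] -> counters=[0,0,0,0,0,0,0,0,0,0,0,0,0,0,0,0,0,0,0,0,1,0,0,0,0,0,0,1,0,1,0]
Step 8: insert ts at [9, 14, 27] -> counters=[0,0,0,0,0,0,0,0,0,1,0,0,0,0,1,0,0,0,0,0,1,0,0,0,0,0,0,2,0,1,0]
Step 9: insert n at [20, 27, 29] -> counters=[0,0,0,0,0,0,0,0,0,1,0,0,0,0,1,0,0,0,0,0,2,0,0,0,0,0,0,3,0,2,0]
Step 10: insert ts at [9, 14, 27] -> counters=[0,0,0,0,0,0,0,0,0,2,0,0,0,0,2,0,0,0,0,0,2,0,0,0,0,0,0,4,0,2,0]
Step 11: insert n at [20, 27, 29] -> counters=[0,0,0,0,0,0,0,0,0,2,0,0,0,0,2,0,0,0,0,0,3,0,0,0,0,0,0,5,0,3,0]
Step 12: insert ts at [9, 14, 27] -> counters=[0,0,0,0,0,0,0,0,0,3,0,0,0,0,3,0,0,0,0,0,3,0,0,0,0,0,0,6,0,3,0]
Final counters=[0,0,0,0,0,0,0,0,0,3,0,0,0,0,3,0,0,0,0,0,3,0,0,0,0,0,0,6,0,3,0] -> counters[16]=0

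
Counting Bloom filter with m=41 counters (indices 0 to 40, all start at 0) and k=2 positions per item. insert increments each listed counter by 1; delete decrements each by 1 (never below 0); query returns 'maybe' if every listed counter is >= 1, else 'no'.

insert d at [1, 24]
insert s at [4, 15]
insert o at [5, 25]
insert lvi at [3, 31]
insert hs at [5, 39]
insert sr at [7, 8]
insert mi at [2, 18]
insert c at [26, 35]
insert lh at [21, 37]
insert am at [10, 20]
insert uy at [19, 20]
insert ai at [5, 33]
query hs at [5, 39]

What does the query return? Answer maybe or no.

Step 1: insert d at [1, 24] -> counters=[0,1,0,0,0,0,0,0,0,0,0,0,0,0,0,0,0,0,0,0,0,0,0,0,1,0,0,0,0,0,0,0,0,0,0,0,0,0,0,0,0]
Step 2: insert s at [4, 15] -> counters=[0,1,0,0,1,0,0,0,0,0,0,0,0,0,0,1,0,0,0,0,0,0,0,0,1,0,0,0,0,0,0,0,0,0,0,0,0,0,0,0,0]
Step 3: insert o at [5, 25] -> counters=[0,1,0,0,1,1,0,0,0,0,0,0,0,0,0,1,0,0,0,0,0,0,0,0,1,1,0,0,0,0,0,0,0,0,0,0,0,0,0,0,0]
Step 4: insert lvi at [3, 31] -> counters=[0,1,0,1,1,1,0,0,0,0,0,0,0,0,0,1,0,0,0,0,0,0,0,0,1,1,0,0,0,0,0,1,0,0,0,0,0,0,0,0,0]
Step 5: insert hs at [5, 39] -> counters=[0,1,0,1,1,2,0,0,0,0,0,0,0,0,0,1,0,0,0,0,0,0,0,0,1,1,0,0,0,0,0,1,0,0,0,0,0,0,0,1,0]
Step 6: insert sr at [7, 8] -> counters=[0,1,0,1,1,2,0,1,1,0,0,0,0,0,0,1,0,0,0,0,0,0,0,0,1,1,0,0,0,0,0,1,0,0,0,0,0,0,0,1,0]
Step 7: insert mi at [2, 18] -> counters=[0,1,1,1,1,2,0,1,1,0,0,0,0,0,0,1,0,0,1,0,0,0,0,0,1,1,0,0,0,0,0,1,0,0,0,0,0,0,0,1,0]
Step 8: insert c at [26, 35] -> counters=[0,1,1,1,1,2,0,1,1,0,0,0,0,0,0,1,0,0,1,0,0,0,0,0,1,1,1,0,0,0,0,1,0,0,0,1,0,0,0,1,0]
Step 9: insert lh at [21, 37] -> counters=[0,1,1,1,1,2,0,1,1,0,0,0,0,0,0,1,0,0,1,0,0,1,0,0,1,1,1,0,0,0,0,1,0,0,0,1,0,1,0,1,0]
Step 10: insert am at [10, 20] -> counters=[0,1,1,1,1,2,0,1,1,0,1,0,0,0,0,1,0,0,1,0,1,1,0,0,1,1,1,0,0,0,0,1,0,0,0,1,0,1,0,1,0]
Step 11: insert uy at [19, 20] -> counters=[0,1,1,1,1,2,0,1,1,0,1,0,0,0,0,1,0,0,1,1,2,1,0,0,1,1,1,0,0,0,0,1,0,0,0,1,0,1,0,1,0]
Step 12: insert ai at [5, 33] -> counters=[0,1,1,1,1,3,0,1,1,0,1,0,0,0,0,1,0,0,1,1,2,1,0,0,1,1,1,0,0,0,0,1,0,1,0,1,0,1,0,1,0]
Query hs: check counters[5]=3 counters[39]=1 -> maybe

Answer: maybe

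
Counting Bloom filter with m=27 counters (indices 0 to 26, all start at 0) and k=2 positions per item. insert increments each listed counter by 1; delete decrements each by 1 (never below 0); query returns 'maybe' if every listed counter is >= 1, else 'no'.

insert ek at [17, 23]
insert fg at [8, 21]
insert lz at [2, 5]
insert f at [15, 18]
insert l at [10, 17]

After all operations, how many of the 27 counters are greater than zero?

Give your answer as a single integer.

Step 1: insert ek at [17, 23] -> counters=[0,0,0,0,0,0,0,0,0,0,0,0,0,0,0,0,0,1,0,0,0,0,0,1,0,0,0]
Step 2: insert fg at [8, 21] -> counters=[0,0,0,0,0,0,0,0,1,0,0,0,0,0,0,0,0,1,0,0,0,1,0,1,0,0,0]
Step 3: insert lz at [2, 5] -> counters=[0,0,1,0,0,1,0,0,1,0,0,0,0,0,0,0,0,1,0,0,0,1,0,1,0,0,0]
Step 4: insert f at [15, 18] -> counters=[0,0,1,0,0,1,0,0,1,0,0,0,0,0,0,1,0,1,1,0,0,1,0,1,0,0,0]
Step 5: insert l at [10, 17] -> counters=[0,0,1,0,0,1,0,0,1,0,1,0,0,0,0,1,0,2,1,0,0,1,0,1,0,0,0]
Final counters=[0,0,1,0,0,1,0,0,1,0,1,0,0,0,0,1,0,2,1,0,0,1,0,1,0,0,0] -> 9 nonzero

Answer: 9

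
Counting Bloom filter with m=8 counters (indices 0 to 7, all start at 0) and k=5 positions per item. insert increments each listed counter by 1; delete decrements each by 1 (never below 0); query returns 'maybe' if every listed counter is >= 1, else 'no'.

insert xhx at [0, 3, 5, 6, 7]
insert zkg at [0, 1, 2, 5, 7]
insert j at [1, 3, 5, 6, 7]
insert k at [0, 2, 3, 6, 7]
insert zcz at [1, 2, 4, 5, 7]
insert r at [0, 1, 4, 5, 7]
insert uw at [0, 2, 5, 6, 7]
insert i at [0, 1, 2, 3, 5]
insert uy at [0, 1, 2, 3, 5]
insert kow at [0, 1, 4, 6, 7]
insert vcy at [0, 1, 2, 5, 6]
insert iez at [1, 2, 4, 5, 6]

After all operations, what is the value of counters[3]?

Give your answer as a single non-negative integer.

Answer: 5

Derivation:
Step 1: insert xhx at [0, 3, 5, 6, 7] -> counters=[1,0,0,1,0,1,1,1]
Step 2: insert zkg at [0, 1, 2, 5, 7] -> counters=[2,1,1,1,0,2,1,2]
Step 3: insert j at [1, 3, 5, 6, 7] -> counters=[2,2,1,2,0,3,2,3]
Step 4: insert k at [0, 2, 3, 6, 7] -> counters=[3,2,2,3,0,3,3,4]
Step 5: insert zcz at [1, 2, 4, 5, 7] -> counters=[3,3,3,3,1,4,3,5]
Step 6: insert r at [0, 1, 4, 5, 7] -> counters=[4,4,3,3,2,5,3,6]
Step 7: insert uw at [0, 2, 5, 6, 7] -> counters=[5,4,4,3,2,6,4,7]
Step 8: insert i at [0, 1, 2, 3, 5] -> counters=[6,5,5,4,2,7,4,7]
Step 9: insert uy at [0, 1, 2, 3, 5] -> counters=[7,6,6,5,2,8,4,7]
Step 10: insert kow at [0, 1, 4, 6, 7] -> counters=[8,7,6,5,3,8,5,8]
Step 11: insert vcy at [0, 1, 2, 5, 6] -> counters=[9,8,7,5,3,9,6,8]
Step 12: insert iez at [1, 2, 4, 5, 6] -> counters=[9,9,8,5,4,10,7,8]
Final counters=[9,9,8,5,4,10,7,8] -> counters[3]=5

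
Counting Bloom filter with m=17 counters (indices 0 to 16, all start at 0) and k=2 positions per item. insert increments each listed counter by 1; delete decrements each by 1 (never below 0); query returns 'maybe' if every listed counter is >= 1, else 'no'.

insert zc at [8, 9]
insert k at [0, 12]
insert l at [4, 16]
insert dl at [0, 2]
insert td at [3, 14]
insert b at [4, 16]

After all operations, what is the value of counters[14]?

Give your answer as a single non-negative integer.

Answer: 1

Derivation:
Step 1: insert zc at [8, 9] -> counters=[0,0,0,0,0,0,0,0,1,1,0,0,0,0,0,0,0]
Step 2: insert k at [0, 12] -> counters=[1,0,0,0,0,0,0,0,1,1,0,0,1,0,0,0,0]
Step 3: insert l at [4, 16] -> counters=[1,0,0,0,1,0,0,0,1,1,0,0,1,0,0,0,1]
Step 4: insert dl at [0, 2] -> counters=[2,0,1,0,1,0,0,0,1,1,0,0,1,0,0,0,1]
Step 5: insert td at [3, 14] -> counters=[2,0,1,1,1,0,0,0,1,1,0,0,1,0,1,0,1]
Step 6: insert b at [4, 16] -> counters=[2,0,1,1,2,0,0,0,1,1,0,0,1,0,1,0,2]
Final counters=[2,0,1,1,2,0,0,0,1,1,0,0,1,0,1,0,2] -> counters[14]=1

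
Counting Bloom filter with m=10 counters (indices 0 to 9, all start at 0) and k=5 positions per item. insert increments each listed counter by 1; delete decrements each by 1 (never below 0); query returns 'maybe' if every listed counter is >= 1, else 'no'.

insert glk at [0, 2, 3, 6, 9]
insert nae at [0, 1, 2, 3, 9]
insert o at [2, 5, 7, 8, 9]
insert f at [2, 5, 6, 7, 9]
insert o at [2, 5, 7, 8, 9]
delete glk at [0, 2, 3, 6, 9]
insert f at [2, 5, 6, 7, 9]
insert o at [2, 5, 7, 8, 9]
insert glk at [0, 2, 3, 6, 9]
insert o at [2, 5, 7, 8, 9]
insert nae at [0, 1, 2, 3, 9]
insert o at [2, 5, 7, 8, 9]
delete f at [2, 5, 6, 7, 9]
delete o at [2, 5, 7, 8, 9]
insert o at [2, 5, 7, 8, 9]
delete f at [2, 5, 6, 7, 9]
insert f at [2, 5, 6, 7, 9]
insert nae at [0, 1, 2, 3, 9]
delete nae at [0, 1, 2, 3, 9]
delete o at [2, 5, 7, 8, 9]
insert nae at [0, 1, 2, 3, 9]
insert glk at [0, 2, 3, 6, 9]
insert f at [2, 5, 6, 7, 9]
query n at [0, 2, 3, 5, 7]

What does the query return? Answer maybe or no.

Answer: maybe

Derivation:
Step 1: insert glk at [0, 2, 3, 6, 9] -> counters=[1,0,1,1,0,0,1,0,0,1]
Step 2: insert nae at [0, 1, 2, 3, 9] -> counters=[2,1,2,2,0,0,1,0,0,2]
Step 3: insert o at [2, 5, 7, 8, 9] -> counters=[2,1,3,2,0,1,1,1,1,3]
Step 4: insert f at [2, 5, 6, 7, 9] -> counters=[2,1,4,2,0,2,2,2,1,4]
Step 5: insert o at [2, 5, 7, 8, 9] -> counters=[2,1,5,2,0,3,2,3,2,5]
Step 6: delete glk at [0, 2, 3, 6, 9] -> counters=[1,1,4,1,0,3,1,3,2,4]
Step 7: insert f at [2, 5, 6, 7, 9] -> counters=[1,1,5,1,0,4,2,4,2,5]
Step 8: insert o at [2, 5, 7, 8, 9] -> counters=[1,1,6,1,0,5,2,5,3,6]
Step 9: insert glk at [0, 2, 3, 6, 9] -> counters=[2,1,7,2,0,5,3,5,3,7]
Step 10: insert o at [2, 5, 7, 8, 9] -> counters=[2,1,8,2,0,6,3,6,4,8]
Step 11: insert nae at [0, 1, 2, 3, 9] -> counters=[3,2,9,3,0,6,3,6,4,9]
Step 12: insert o at [2, 5, 7, 8, 9] -> counters=[3,2,10,3,0,7,3,7,5,10]
Step 13: delete f at [2, 5, 6, 7, 9] -> counters=[3,2,9,3,0,6,2,6,5,9]
Step 14: delete o at [2, 5, 7, 8, 9] -> counters=[3,2,8,3,0,5,2,5,4,8]
Step 15: insert o at [2, 5, 7, 8, 9] -> counters=[3,2,9,3,0,6,2,6,5,9]
Step 16: delete f at [2, 5, 6, 7, 9] -> counters=[3,2,8,3,0,5,1,5,5,8]
Step 17: insert f at [2, 5, 6, 7, 9] -> counters=[3,2,9,3,0,6,2,6,5,9]
Step 18: insert nae at [0, 1, 2, 3, 9] -> counters=[4,3,10,4,0,6,2,6,5,10]
Step 19: delete nae at [0, 1, 2, 3, 9] -> counters=[3,2,9,3,0,6,2,6,5,9]
Step 20: delete o at [2, 5, 7, 8, 9] -> counters=[3,2,8,3,0,5,2,5,4,8]
Step 21: insert nae at [0, 1, 2, 3, 9] -> counters=[4,3,9,4,0,5,2,5,4,9]
Step 22: insert glk at [0, 2, 3, 6, 9] -> counters=[5,3,10,5,0,5,3,5,4,10]
Step 23: insert f at [2, 5, 6, 7, 9] -> counters=[5,3,11,5,0,6,4,6,4,11]
Query n: check counters[0]=5 counters[2]=11 counters[3]=5 counters[5]=6 counters[7]=6 -> maybe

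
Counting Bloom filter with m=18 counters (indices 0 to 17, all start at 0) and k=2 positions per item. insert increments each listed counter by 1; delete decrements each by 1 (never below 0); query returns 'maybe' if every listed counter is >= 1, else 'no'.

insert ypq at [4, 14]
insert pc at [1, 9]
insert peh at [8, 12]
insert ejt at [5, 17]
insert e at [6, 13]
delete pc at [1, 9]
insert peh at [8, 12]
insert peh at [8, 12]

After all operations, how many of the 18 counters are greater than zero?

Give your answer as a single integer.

Answer: 8

Derivation:
Step 1: insert ypq at [4, 14] -> counters=[0,0,0,0,1,0,0,0,0,0,0,0,0,0,1,0,0,0]
Step 2: insert pc at [1, 9] -> counters=[0,1,0,0,1,0,0,0,0,1,0,0,0,0,1,0,0,0]
Step 3: insert peh at [8, 12] -> counters=[0,1,0,0,1,0,0,0,1,1,0,0,1,0,1,0,0,0]
Step 4: insert ejt at [5, 17] -> counters=[0,1,0,0,1,1,0,0,1,1,0,0,1,0,1,0,0,1]
Step 5: insert e at [6, 13] -> counters=[0,1,0,0,1,1,1,0,1,1,0,0,1,1,1,0,0,1]
Step 6: delete pc at [1, 9] -> counters=[0,0,0,0,1,1,1,0,1,0,0,0,1,1,1,0,0,1]
Step 7: insert peh at [8, 12] -> counters=[0,0,0,0,1,1,1,0,2,0,0,0,2,1,1,0,0,1]
Step 8: insert peh at [8, 12] -> counters=[0,0,0,0,1,1,1,0,3,0,0,0,3,1,1,0,0,1]
Final counters=[0,0,0,0,1,1,1,0,3,0,0,0,3,1,1,0,0,1] -> 8 nonzero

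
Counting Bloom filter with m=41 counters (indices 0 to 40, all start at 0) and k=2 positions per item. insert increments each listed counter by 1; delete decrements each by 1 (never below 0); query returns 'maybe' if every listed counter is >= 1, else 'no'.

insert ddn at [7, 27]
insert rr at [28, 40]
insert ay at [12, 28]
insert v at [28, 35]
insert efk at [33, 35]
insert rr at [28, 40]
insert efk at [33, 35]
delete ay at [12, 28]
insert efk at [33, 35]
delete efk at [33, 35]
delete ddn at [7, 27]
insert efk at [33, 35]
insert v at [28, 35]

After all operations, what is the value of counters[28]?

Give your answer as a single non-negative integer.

Step 1: insert ddn at [7, 27] -> counters=[0,0,0,0,0,0,0,1,0,0,0,0,0,0,0,0,0,0,0,0,0,0,0,0,0,0,0,1,0,0,0,0,0,0,0,0,0,0,0,0,0]
Step 2: insert rr at [28, 40] -> counters=[0,0,0,0,0,0,0,1,0,0,0,0,0,0,0,0,0,0,0,0,0,0,0,0,0,0,0,1,1,0,0,0,0,0,0,0,0,0,0,0,1]
Step 3: insert ay at [12, 28] -> counters=[0,0,0,0,0,0,0,1,0,0,0,0,1,0,0,0,0,0,0,0,0,0,0,0,0,0,0,1,2,0,0,0,0,0,0,0,0,0,0,0,1]
Step 4: insert v at [28, 35] -> counters=[0,0,0,0,0,0,0,1,0,0,0,0,1,0,0,0,0,0,0,0,0,0,0,0,0,0,0,1,3,0,0,0,0,0,0,1,0,0,0,0,1]
Step 5: insert efk at [33, 35] -> counters=[0,0,0,0,0,0,0,1,0,0,0,0,1,0,0,0,0,0,0,0,0,0,0,0,0,0,0,1,3,0,0,0,0,1,0,2,0,0,0,0,1]
Step 6: insert rr at [28, 40] -> counters=[0,0,0,0,0,0,0,1,0,0,0,0,1,0,0,0,0,0,0,0,0,0,0,0,0,0,0,1,4,0,0,0,0,1,0,2,0,0,0,0,2]
Step 7: insert efk at [33, 35] -> counters=[0,0,0,0,0,0,0,1,0,0,0,0,1,0,0,0,0,0,0,0,0,0,0,0,0,0,0,1,4,0,0,0,0,2,0,3,0,0,0,0,2]
Step 8: delete ay at [12, 28] -> counters=[0,0,0,0,0,0,0,1,0,0,0,0,0,0,0,0,0,0,0,0,0,0,0,0,0,0,0,1,3,0,0,0,0,2,0,3,0,0,0,0,2]
Step 9: insert efk at [33, 35] -> counters=[0,0,0,0,0,0,0,1,0,0,0,0,0,0,0,0,0,0,0,0,0,0,0,0,0,0,0,1,3,0,0,0,0,3,0,4,0,0,0,0,2]
Step 10: delete efk at [33, 35] -> counters=[0,0,0,0,0,0,0,1,0,0,0,0,0,0,0,0,0,0,0,0,0,0,0,0,0,0,0,1,3,0,0,0,0,2,0,3,0,0,0,0,2]
Step 11: delete ddn at [7, 27] -> counters=[0,0,0,0,0,0,0,0,0,0,0,0,0,0,0,0,0,0,0,0,0,0,0,0,0,0,0,0,3,0,0,0,0,2,0,3,0,0,0,0,2]
Step 12: insert efk at [33, 35] -> counters=[0,0,0,0,0,0,0,0,0,0,0,0,0,0,0,0,0,0,0,0,0,0,0,0,0,0,0,0,3,0,0,0,0,3,0,4,0,0,0,0,2]
Step 13: insert v at [28, 35] -> counters=[0,0,0,0,0,0,0,0,0,0,0,0,0,0,0,0,0,0,0,0,0,0,0,0,0,0,0,0,4,0,0,0,0,3,0,5,0,0,0,0,2]
Final counters=[0,0,0,0,0,0,0,0,0,0,0,0,0,0,0,0,0,0,0,0,0,0,0,0,0,0,0,0,4,0,0,0,0,3,0,5,0,0,0,0,2] -> counters[28]=4

Answer: 4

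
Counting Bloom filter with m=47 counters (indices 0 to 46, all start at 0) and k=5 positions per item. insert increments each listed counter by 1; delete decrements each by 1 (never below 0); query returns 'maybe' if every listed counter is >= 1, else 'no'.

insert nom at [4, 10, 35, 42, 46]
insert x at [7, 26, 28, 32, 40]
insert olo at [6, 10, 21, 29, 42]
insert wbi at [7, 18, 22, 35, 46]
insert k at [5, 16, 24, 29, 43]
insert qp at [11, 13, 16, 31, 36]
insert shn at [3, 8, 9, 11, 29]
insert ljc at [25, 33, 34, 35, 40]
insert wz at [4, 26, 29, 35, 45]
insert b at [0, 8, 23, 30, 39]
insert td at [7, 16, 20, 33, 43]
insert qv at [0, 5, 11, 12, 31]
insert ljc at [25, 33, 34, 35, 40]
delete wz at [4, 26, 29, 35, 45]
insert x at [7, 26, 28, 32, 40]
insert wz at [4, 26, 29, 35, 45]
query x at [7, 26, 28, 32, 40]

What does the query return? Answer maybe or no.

Step 1: insert nom at [4, 10, 35, 42, 46] -> counters=[0,0,0,0,1,0,0,0,0,0,1,0,0,0,0,0,0,0,0,0,0,0,0,0,0,0,0,0,0,0,0,0,0,0,0,1,0,0,0,0,0,0,1,0,0,0,1]
Step 2: insert x at [7, 26, 28, 32, 40] -> counters=[0,0,0,0,1,0,0,1,0,0,1,0,0,0,0,0,0,0,0,0,0,0,0,0,0,0,1,0,1,0,0,0,1,0,0,1,0,0,0,0,1,0,1,0,0,0,1]
Step 3: insert olo at [6, 10, 21, 29, 42] -> counters=[0,0,0,0,1,0,1,1,0,0,2,0,0,0,0,0,0,0,0,0,0,1,0,0,0,0,1,0,1,1,0,0,1,0,0,1,0,0,0,0,1,0,2,0,0,0,1]
Step 4: insert wbi at [7, 18, 22, 35, 46] -> counters=[0,0,0,0,1,0,1,2,0,0,2,0,0,0,0,0,0,0,1,0,0,1,1,0,0,0,1,0,1,1,0,0,1,0,0,2,0,0,0,0,1,0,2,0,0,0,2]
Step 5: insert k at [5, 16, 24, 29, 43] -> counters=[0,0,0,0,1,1,1,2,0,0,2,0,0,0,0,0,1,0,1,0,0,1,1,0,1,0,1,0,1,2,0,0,1,0,0,2,0,0,0,0,1,0,2,1,0,0,2]
Step 6: insert qp at [11, 13, 16, 31, 36] -> counters=[0,0,0,0,1,1,1,2,0,0,2,1,0,1,0,0,2,0,1,0,0,1,1,0,1,0,1,0,1,2,0,1,1,0,0,2,1,0,0,0,1,0,2,1,0,0,2]
Step 7: insert shn at [3, 8, 9, 11, 29] -> counters=[0,0,0,1,1,1,1,2,1,1,2,2,0,1,0,0,2,0,1,0,0,1,1,0,1,0,1,0,1,3,0,1,1,0,0,2,1,0,0,0,1,0,2,1,0,0,2]
Step 8: insert ljc at [25, 33, 34, 35, 40] -> counters=[0,0,0,1,1,1,1,2,1,1,2,2,0,1,0,0,2,0,1,0,0,1,1,0,1,1,1,0,1,3,0,1,1,1,1,3,1,0,0,0,2,0,2,1,0,0,2]
Step 9: insert wz at [4, 26, 29, 35, 45] -> counters=[0,0,0,1,2,1,1,2,1,1,2,2,0,1,0,0,2,0,1,0,0,1,1,0,1,1,2,0,1,4,0,1,1,1,1,4,1,0,0,0,2,0,2,1,0,1,2]
Step 10: insert b at [0, 8, 23, 30, 39] -> counters=[1,0,0,1,2,1,1,2,2,1,2,2,0,1,0,0,2,0,1,0,0,1,1,1,1,1,2,0,1,4,1,1,1,1,1,4,1,0,0,1,2,0,2,1,0,1,2]
Step 11: insert td at [7, 16, 20, 33, 43] -> counters=[1,0,0,1,2,1,1,3,2,1,2,2,0,1,0,0,3,0,1,0,1,1,1,1,1,1,2,0,1,4,1,1,1,2,1,4,1,0,0,1,2,0,2,2,0,1,2]
Step 12: insert qv at [0, 5, 11, 12, 31] -> counters=[2,0,0,1,2,2,1,3,2,1,2,3,1,1,0,0,3,0,1,0,1,1,1,1,1,1,2,0,1,4,1,2,1,2,1,4,1,0,0,1,2,0,2,2,0,1,2]
Step 13: insert ljc at [25, 33, 34, 35, 40] -> counters=[2,0,0,1,2,2,1,3,2,1,2,3,1,1,0,0,3,0,1,0,1,1,1,1,1,2,2,0,1,4,1,2,1,3,2,5,1,0,0,1,3,0,2,2,0,1,2]
Step 14: delete wz at [4, 26, 29, 35, 45] -> counters=[2,0,0,1,1,2,1,3,2,1,2,3,1,1,0,0,3,0,1,0,1,1,1,1,1,2,1,0,1,3,1,2,1,3,2,4,1,0,0,1,3,0,2,2,0,0,2]
Step 15: insert x at [7, 26, 28, 32, 40] -> counters=[2,0,0,1,1,2,1,4,2,1,2,3,1,1,0,0,3,0,1,0,1,1,1,1,1,2,2,0,2,3,1,2,2,3,2,4,1,0,0,1,4,0,2,2,0,0,2]
Step 16: insert wz at [4, 26, 29, 35, 45] -> counters=[2,0,0,1,2,2,1,4,2,1,2,3,1,1,0,0,3,0,1,0,1,1,1,1,1,2,3,0,2,4,1,2,2,3,2,5,1,0,0,1,4,0,2,2,0,1,2]
Query x: check counters[7]=4 counters[26]=3 counters[28]=2 counters[32]=2 counters[40]=4 -> maybe

Answer: maybe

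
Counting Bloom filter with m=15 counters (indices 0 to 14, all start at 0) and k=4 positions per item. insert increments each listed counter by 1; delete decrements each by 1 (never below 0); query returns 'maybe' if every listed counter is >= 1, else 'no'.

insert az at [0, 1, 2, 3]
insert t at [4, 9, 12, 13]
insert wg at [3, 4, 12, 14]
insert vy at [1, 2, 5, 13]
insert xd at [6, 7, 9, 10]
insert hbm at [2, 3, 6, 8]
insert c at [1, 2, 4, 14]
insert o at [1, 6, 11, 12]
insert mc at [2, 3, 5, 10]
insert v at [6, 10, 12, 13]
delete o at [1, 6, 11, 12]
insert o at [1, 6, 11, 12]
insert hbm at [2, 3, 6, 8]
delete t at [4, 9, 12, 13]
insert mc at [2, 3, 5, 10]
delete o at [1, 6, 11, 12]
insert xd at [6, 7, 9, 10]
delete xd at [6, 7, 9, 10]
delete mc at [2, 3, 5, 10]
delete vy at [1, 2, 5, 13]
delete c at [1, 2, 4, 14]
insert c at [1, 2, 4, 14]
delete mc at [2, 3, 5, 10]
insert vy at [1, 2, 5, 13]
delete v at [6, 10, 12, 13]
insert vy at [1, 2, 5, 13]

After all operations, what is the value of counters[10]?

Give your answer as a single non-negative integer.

Answer: 1

Derivation:
Step 1: insert az at [0, 1, 2, 3] -> counters=[1,1,1,1,0,0,0,0,0,0,0,0,0,0,0]
Step 2: insert t at [4, 9, 12, 13] -> counters=[1,1,1,1,1,0,0,0,0,1,0,0,1,1,0]
Step 3: insert wg at [3, 4, 12, 14] -> counters=[1,1,1,2,2,0,0,0,0,1,0,0,2,1,1]
Step 4: insert vy at [1, 2, 5, 13] -> counters=[1,2,2,2,2,1,0,0,0,1,0,0,2,2,1]
Step 5: insert xd at [6, 7, 9, 10] -> counters=[1,2,2,2,2,1,1,1,0,2,1,0,2,2,1]
Step 6: insert hbm at [2, 3, 6, 8] -> counters=[1,2,3,3,2,1,2,1,1,2,1,0,2,2,1]
Step 7: insert c at [1, 2, 4, 14] -> counters=[1,3,4,3,3,1,2,1,1,2,1,0,2,2,2]
Step 8: insert o at [1, 6, 11, 12] -> counters=[1,4,4,3,3,1,3,1,1,2,1,1,3,2,2]
Step 9: insert mc at [2, 3, 5, 10] -> counters=[1,4,5,4,3,2,3,1,1,2,2,1,3,2,2]
Step 10: insert v at [6, 10, 12, 13] -> counters=[1,4,5,4,3,2,4,1,1,2,3,1,4,3,2]
Step 11: delete o at [1, 6, 11, 12] -> counters=[1,3,5,4,3,2,3,1,1,2,3,0,3,3,2]
Step 12: insert o at [1, 6, 11, 12] -> counters=[1,4,5,4,3,2,4,1,1,2,3,1,4,3,2]
Step 13: insert hbm at [2, 3, 6, 8] -> counters=[1,4,6,5,3,2,5,1,2,2,3,1,4,3,2]
Step 14: delete t at [4, 9, 12, 13] -> counters=[1,4,6,5,2,2,5,1,2,1,3,1,3,2,2]
Step 15: insert mc at [2, 3, 5, 10] -> counters=[1,4,7,6,2,3,5,1,2,1,4,1,3,2,2]
Step 16: delete o at [1, 6, 11, 12] -> counters=[1,3,7,6,2,3,4,1,2,1,4,0,2,2,2]
Step 17: insert xd at [6, 7, 9, 10] -> counters=[1,3,7,6,2,3,5,2,2,2,5,0,2,2,2]
Step 18: delete xd at [6, 7, 9, 10] -> counters=[1,3,7,6,2,3,4,1,2,1,4,0,2,2,2]
Step 19: delete mc at [2, 3, 5, 10] -> counters=[1,3,6,5,2,2,4,1,2,1,3,0,2,2,2]
Step 20: delete vy at [1, 2, 5, 13] -> counters=[1,2,5,5,2,1,4,1,2,1,3,0,2,1,2]
Step 21: delete c at [1, 2, 4, 14] -> counters=[1,1,4,5,1,1,4,1,2,1,3,0,2,1,1]
Step 22: insert c at [1, 2, 4, 14] -> counters=[1,2,5,5,2,1,4,1,2,1,3,0,2,1,2]
Step 23: delete mc at [2, 3, 5, 10] -> counters=[1,2,4,4,2,0,4,1,2,1,2,0,2,1,2]
Step 24: insert vy at [1, 2, 5, 13] -> counters=[1,3,5,4,2,1,4,1,2,1,2,0,2,2,2]
Step 25: delete v at [6, 10, 12, 13] -> counters=[1,3,5,4,2,1,3,1,2,1,1,0,1,1,2]
Step 26: insert vy at [1, 2, 5, 13] -> counters=[1,4,6,4,2,2,3,1,2,1,1,0,1,2,2]
Final counters=[1,4,6,4,2,2,3,1,2,1,1,0,1,2,2] -> counters[10]=1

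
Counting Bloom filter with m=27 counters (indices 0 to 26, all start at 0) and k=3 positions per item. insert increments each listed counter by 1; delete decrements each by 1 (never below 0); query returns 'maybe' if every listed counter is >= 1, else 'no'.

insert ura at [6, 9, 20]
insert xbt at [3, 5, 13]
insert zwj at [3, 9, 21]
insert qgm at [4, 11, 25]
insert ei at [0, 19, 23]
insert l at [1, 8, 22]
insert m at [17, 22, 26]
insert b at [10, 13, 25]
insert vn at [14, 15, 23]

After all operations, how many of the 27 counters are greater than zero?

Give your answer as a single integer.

Answer: 21

Derivation:
Step 1: insert ura at [6, 9, 20] -> counters=[0,0,0,0,0,0,1,0,0,1,0,0,0,0,0,0,0,0,0,0,1,0,0,0,0,0,0]
Step 2: insert xbt at [3, 5, 13] -> counters=[0,0,0,1,0,1,1,0,0,1,0,0,0,1,0,0,0,0,0,0,1,0,0,0,0,0,0]
Step 3: insert zwj at [3, 9, 21] -> counters=[0,0,0,2,0,1,1,0,0,2,0,0,0,1,0,0,0,0,0,0,1,1,0,0,0,0,0]
Step 4: insert qgm at [4, 11, 25] -> counters=[0,0,0,2,1,1,1,0,0,2,0,1,0,1,0,0,0,0,0,0,1,1,0,0,0,1,0]
Step 5: insert ei at [0, 19, 23] -> counters=[1,0,0,2,1,1,1,0,0,2,0,1,0,1,0,0,0,0,0,1,1,1,0,1,0,1,0]
Step 6: insert l at [1, 8, 22] -> counters=[1,1,0,2,1,1,1,0,1,2,0,1,0,1,0,0,0,0,0,1,1,1,1,1,0,1,0]
Step 7: insert m at [17, 22, 26] -> counters=[1,1,0,2,1,1,1,0,1,2,0,1,0,1,0,0,0,1,0,1,1,1,2,1,0,1,1]
Step 8: insert b at [10, 13, 25] -> counters=[1,1,0,2,1,1,1,0,1,2,1,1,0,2,0,0,0,1,0,1,1,1,2,1,0,2,1]
Step 9: insert vn at [14, 15, 23] -> counters=[1,1,0,2,1,1,1,0,1,2,1,1,0,2,1,1,0,1,0,1,1,1,2,2,0,2,1]
Final counters=[1,1,0,2,1,1,1,0,1,2,1,1,0,2,1,1,0,1,0,1,1,1,2,2,0,2,1] -> 21 nonzero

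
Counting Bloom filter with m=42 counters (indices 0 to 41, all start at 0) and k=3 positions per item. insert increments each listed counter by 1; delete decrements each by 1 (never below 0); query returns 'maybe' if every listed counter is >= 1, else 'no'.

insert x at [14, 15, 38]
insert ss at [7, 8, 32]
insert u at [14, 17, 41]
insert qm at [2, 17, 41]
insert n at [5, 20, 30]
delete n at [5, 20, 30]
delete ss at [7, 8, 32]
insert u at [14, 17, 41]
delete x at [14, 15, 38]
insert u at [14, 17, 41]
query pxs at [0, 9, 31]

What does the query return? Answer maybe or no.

Step 1: insert x at [14, 15, 38] -> counters=[0,0,0,0,0,0,0,0,0,0,0,0,0,0,1,1,0,0,0,0,0,0,0,0,0,0,0,0,0,0,0,0,0,0,0,0,0,0,1,0,0,0]
Step 2: insert ss at [7, 8, 32] -> counters=[0,0,0,0,0,0,0,1,1,0,0,0,0,0,1,1,0,0,0,0,0,0,0,0,0,0,0,0,0,0,0,0,1,0,0,0,0,0,1,0,0,0]
Step 3: insert u at [14, 17, 41] -> counters=[0,0,0,0,0,0,0,1,1,0,0,0,0,0,2,1,0,1,0,0,0,0,0,0,0,0,0,0,0,0,0,0,1,0,0,0,0,0,1,0,0,1]
Step 4: insert qm at [2, 17, 41] -> counters=[0,0,1,0,0,0,0,1,1,0,0,0,0,0,2,1,0,2,0,0,0,0,0,0,0,0,0,0,0,0,0,0,1,0,0,0,0,0,1,0,0,2]
Step 5: insert n at [5, 20, 30] -> counters=[0,0,1,0,0,1,0,1,1,0,0,0,0,0,2,1,0,2,0,0,1,0,0,0,0,0,0,0,0,0,1,0,1,0,0,0,0,0,1,0,0,2]
Step 6: delete n at [5, 20, 30] -> counters=[0,0,1,0,0,0,0,1,1,0,0,0,0,0,2,1,0,2,0,0,0,0,0,0,0,0,0,0,0,0,0,0,1,0,0,0,0,0,1,0,0,2]
Step 7: delete ss at [7, 8, 32] -> counters=[0,0,1,0,0,0,0,0,0,0,0,0,0,0,2,1,0,2,0,0,0,0,0,0,0,0,0,0,0,0,0,0,0,0,0,0,0,0,1,0,0,2]
Step 8: insert u at [14, 17, 41] -> counters=[0,0,1,0,0,0,0,0,0,0,0,0,0,0,3,1,0,3,0,0,0,0,0,0,0,0,0,0,0,0,0,0,0,0,0,0,0,0,1,0,0,3]
Step 9: delete x at [14, 15, 38] -> counters=[0,0,1,0,0,0,0,0,0,0,0,0,0,0,2,0,0,3,0,0,0,0,0,0,0,0,0,0,0,0,0,0,0,0,0,0,0,0,0,0,0,3]
Step 10: insert u at [14, 17, 41] -> counters=[0,0,1,0,0,0,0,0,0,0,0,0,0,0,3,0,0,4,0,0,0,0,0,0,0,0,0,0,0,0,0,0,0,0,0,0,0,0,0,0,0,4]
Query pxs: check counters[0]=0 counters[9]=0 counters[31]=0 -> no

Answer: no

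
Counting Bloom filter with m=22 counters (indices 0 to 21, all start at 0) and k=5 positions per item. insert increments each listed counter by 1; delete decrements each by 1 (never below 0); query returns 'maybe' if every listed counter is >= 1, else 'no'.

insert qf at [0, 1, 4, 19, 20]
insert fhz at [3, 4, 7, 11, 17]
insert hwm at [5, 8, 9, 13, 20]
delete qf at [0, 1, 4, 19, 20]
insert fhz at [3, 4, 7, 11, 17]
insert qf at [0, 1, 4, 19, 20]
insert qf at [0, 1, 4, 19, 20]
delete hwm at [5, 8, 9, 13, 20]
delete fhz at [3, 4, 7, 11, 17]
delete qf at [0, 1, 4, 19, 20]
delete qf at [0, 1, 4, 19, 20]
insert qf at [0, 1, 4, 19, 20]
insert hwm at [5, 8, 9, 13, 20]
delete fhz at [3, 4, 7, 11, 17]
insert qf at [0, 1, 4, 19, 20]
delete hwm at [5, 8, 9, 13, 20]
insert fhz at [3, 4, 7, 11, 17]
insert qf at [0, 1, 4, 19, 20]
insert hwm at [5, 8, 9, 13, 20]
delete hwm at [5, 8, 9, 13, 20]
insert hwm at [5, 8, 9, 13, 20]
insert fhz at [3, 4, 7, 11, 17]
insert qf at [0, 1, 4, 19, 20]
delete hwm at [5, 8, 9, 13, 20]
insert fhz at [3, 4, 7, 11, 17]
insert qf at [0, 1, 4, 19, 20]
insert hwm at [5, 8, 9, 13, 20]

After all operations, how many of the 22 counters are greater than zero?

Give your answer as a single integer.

Answer: 13

Derivation:
Step 1: insert qf at [0, 1, 4, 19, 20] -> counters=[1,1,0,0,1,0,0,0,0,0,0,0,0,0,0,0,0,0,0,1,1,0]
Step 2: insert fhz at [3, 4, 7, 11, 17] -> counters=[1,1,0,1,2,0,0,1,0,0,0,1,0,0,0,0,0,1,0,1,1,0]
Step 3: insert hwm at [5, 8, 9, 13, 20] -> counters=[1,1,0,1,2,1,0,1,1,1,0,1,0,1,0,0,0,1,0,1,2,0]
Step 4: delete qf at [0, 1, 4, 19, 20] -> counters=[0,0,0,1,1,1,0,1,1,1,0,1,0,1,0,0,0,1,0,0,1,0]
Step 5: insert fhz at [3, 4, 7, 11, 17] -> counters=[0,0,0,2,2,1,0,2,1,1,0,2,0,1,0,0,0,2,0,0,1,0]
Step 6: insert qf at [0, 1, 4, 19, 20] -> counters=[1,1,0,2,3,1,0,2,1,1,0,2,0,1,0,0,0,2,0,1,2,0]
Step 7: insert qf at [0, 1, 4, 19, 20] -> counters=[2,2,0,2,4,1,0,2,1,1,0,2,0,1,0,0,0,2,0,2,3,0]
Step 8: delete hwm at [5, 8, 9, 13, 20] -> counters=[2,2,0,2,4,0,0,2,0,0,0,2,0,0,0,0,0,2,0,2,2,0]
Step 9: delete fhz at [3, 4, 7, 11, 17] -> counters=[2,2,0,1,3,0,0,1,0,0,0,1,0,0,0,0,0,1,0,2,2,0]
Step 10: delete qf at [0, 1, 4, 19, 20] -> counters=[1,1,0,1,2,0,0,1,0,0,0,1,0,0,0,0,0,1,0,1,1,0]
Step 11: delete qf at [0, 1, 4, 19, 20] -> counters=[0,0,0,1,1,0,0,1,0,0,0,1,0,0,0,0,0,1,0,0,0,0]
Step 12: insert qf at [0, 1, 4, 19, 20] -> counters=[1,1,0,1,2,0,0,1,0,0,0,1,0,0,0,0,0,1,0,1,1,0]
Step 13: insert hwm at [5, 8, 9, 13, 20] -> counters=[1,1,0,1,2,1,0,1,1,1,0,1,0,1,0,0,0,1,0,1,2,0]
Step 14: delete fhz at [3, 4, 7, 11, 17] -> counters=[1,1,0,0,1,1,0,0,1,1,0,0,0,1,0,0,0,0,0,1,2,0]
Step 15: insert qf at [0, 1, 4, 19, 20] -> counters=[2,2,0,0,2,1,0,0,1,1,0,0,0,1,0,0,0,0,0,2,3,0]
Step 16: delete hwm at [5, 8, 9, 13, 20] -> counters=[2,2,0,0,2,0,0,0,0,0,0,0,0,0,0,0,0,0,0,2,2,0]
Step 17: insert fhz at [3, 4, 7, 11, 17] -> counters=[2,2,0,1,3,0,0,1,0,0,0,1,0,0,0,0,0,1,0,2,2,0]
Step 18: insert qf at [0, 1, 4, 19, 20] -> counters=[3,3,0,1,4,0,0,1,0,0,0,1,0,0,0,0,0,1,0,3,3,0]
Step 19: insert hwm at [5, 8, 9, 13, 20] -> counters=[3,3,0,1,4,1,0,1,1,1,0,1,0,1,0,0,0,1,0,3,4,0]
Step 20: delete hwm at [5, 8, 9, 13, 20] -> counters=[3,3,0,1,4,0,0,1,0,0,0,1,0,0,0,0,0,1,0,3,3,0]
Step 21: insert hwm at [5, 8, 9, 13, 20] -> counters=[3,3,0,1,4,1,0,1,1,1,0,1,0,1,0,0,0,1,0,3,4,0]
Step 22: insert fhz at [3, 4, 7, 11, 17] -> counters=[3,3,0,2,5,1,0,2,1,1,0,2,0,1,0,0,0,2,0,3,4,0]
Step 23: insert qf at [0, 1, 4, 19, 20] -> counters=[4,4,0,2,6,1,0,2,1,1,0,2,0,1,0,0,0,2,0,4,5,0]
Step 24: delete hwm at [5, 8, 9, 13, 20] -> counters=[4,4,0,2,6,0,0,2,0,0,0,2,0,0,0,0,0,2,0,4,4,0]
Step 25: insert fhz at [3, 4, 7, 11, 17] -> counters=[4,4,0,3,7,0,0,3,0,0,0,3,0,0,0,0,0,3,0,4,4,0]
Step 26: insert qf at [0, 1, 4, 19, 20] -> counters=[5,5,0,3,8,0,0,3,0,0,0,3,0,0,0,0,0,3,0,5,5,0]
Step 27: insert hwm at [5, 8, 9, 13, 20] -> counters=[5,5,0,3,8,1,0,3,1,1,0,3,0,1,0,0,0,3,0,5,6,0]
Final counters=[5,5,0,3,8,1,0,3,1,1,0,3,0,1,0,0,0,3,0,5,6,0] -> 13 nonzero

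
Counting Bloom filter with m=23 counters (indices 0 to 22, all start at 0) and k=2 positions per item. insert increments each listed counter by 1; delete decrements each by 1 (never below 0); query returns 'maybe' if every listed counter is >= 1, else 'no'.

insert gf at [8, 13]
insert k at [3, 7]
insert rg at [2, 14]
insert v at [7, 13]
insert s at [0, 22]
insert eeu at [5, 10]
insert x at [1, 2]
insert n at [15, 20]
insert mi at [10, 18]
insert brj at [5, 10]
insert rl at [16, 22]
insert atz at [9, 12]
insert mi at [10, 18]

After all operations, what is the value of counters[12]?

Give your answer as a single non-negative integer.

Answer: 1

Derivation:
Step 1: insert gf at [8, 13] -> counters=[0,0,0,0,0,0,0,0,1,0,0,0,0,1,0,0,0,0,0,0,0,0,0]
Step 2: insert k at [3, 7] -> counters=[0,0,0,1,0,0,0,1,1,0,0,0,0,1,0,0,0,0,0,0,0,0,0]
Step 3: insert rg at [2, 14] -> counters=[0,0,1,1,0,0,0,1,1,0,0,0,0,1,1,0,0,0,0,0,0,0,0]
Step 4: insert v at [7, 13] -> counters=[0,0,1,1,0,0,0,2,1,0,0,0,0,2,1,0,0,0,0,0,0,0,0]
Step 5: insert s at [0, 22] -> counters=[1,0,1,1,0,0,0,2,1,0,0,0,0,2,1,0,0,0,0,0,0,0,1]
Step 6: insert eeu at [5, 10] -> counters=[1,0,1,1,0,1,0,2,1,0,1,0,0,2,1,0,0,0,0,0,0,0,1]
Step 7: insert x at [1, 2] -> counters=[1,1,2,1,0,1,0,2,1,0,1,0,0,2,1,0,0,0,0,0,0,0,1]
Step 8: insert n at [15, 20] -> counters=[1,1,2,1,0,1,0,2,1,0,1,0,0,2,1,1,0,0,0,0,1,0,1]
Step 9: insert mi at [10, 18] -> counters=[1,1,2,1,0,1,0,2,1,0,2,0,0,2,1,1,0,0,1,0,1,0,1]
Step 10: insert brj at [5, 10] -> counters=[1,1,2,1,0,2,0,2,1,0,3,0,0,2,1,1,0,0,1,0,1,0,1]
Step 11: insert rl at [16, 22] -> counters=[1,1,2,1,0,2,0,2,1,0,3,0,0,2,1,1,1,0,1,0,1,0,2]
Step 12: insert atz at [9, 12] -> counters=[1,1,2,1,0,2,0,2,1,1,3,0,1,2,1,1,1,0,1,0,1,0,2]
Step 13: insert mi at [10, 18] -> counters=[1,1,2,1,0,2,0,2,1,1,4,0,1,2,1,1,1,0,2,0,1,0,2]
Final counters=[1,1,2,1,0,2,0,2,1,1,4,0,1,2,1,1,1,0,2,0,1,0,2] -> counters[12]=1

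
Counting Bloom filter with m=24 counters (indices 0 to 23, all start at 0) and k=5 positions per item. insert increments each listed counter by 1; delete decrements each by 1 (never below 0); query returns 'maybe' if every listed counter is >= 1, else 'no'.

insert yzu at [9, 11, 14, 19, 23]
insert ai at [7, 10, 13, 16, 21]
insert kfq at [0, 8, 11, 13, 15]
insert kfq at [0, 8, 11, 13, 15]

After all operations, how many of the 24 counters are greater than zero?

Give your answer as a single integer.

Answer: 13

Derivation:
Step 1: insert yzu at [9, 11, 14, 19, 23] -> counters=[0,0,0,0,0,0,0,0,0,1,0,1,0,0,1,0,0,0,0,1,0,0,0,1]
Step 2: insert ai at [7, 10, 13, 16, 21] -> counters=[0,0,0,0,0,0,0,1,0,1,1,1,0,1,1,0,1,0,0,1,0,1,0,1]
Step 3: insert kfq at [0, 8, 11, 13, 15] -> counters=[1,0,0,0,0,0,0,1,1,1,1,2,0,2,1,1,1,0,0,1,0,1,0,1]
Step 4: insert kfq at [0, 8, 11, 13, 15] -> counters=[2,0,0,0,0,0,0,1,2,1,1,3,0,3,1,2,1,0,0,1,0,1,0,1]
Final counters=[2,0,0,0,0,0,0,1,2,1,1,3,0,3,1,2,1,0,0,1,0,1,0,1] -> 13 nonzero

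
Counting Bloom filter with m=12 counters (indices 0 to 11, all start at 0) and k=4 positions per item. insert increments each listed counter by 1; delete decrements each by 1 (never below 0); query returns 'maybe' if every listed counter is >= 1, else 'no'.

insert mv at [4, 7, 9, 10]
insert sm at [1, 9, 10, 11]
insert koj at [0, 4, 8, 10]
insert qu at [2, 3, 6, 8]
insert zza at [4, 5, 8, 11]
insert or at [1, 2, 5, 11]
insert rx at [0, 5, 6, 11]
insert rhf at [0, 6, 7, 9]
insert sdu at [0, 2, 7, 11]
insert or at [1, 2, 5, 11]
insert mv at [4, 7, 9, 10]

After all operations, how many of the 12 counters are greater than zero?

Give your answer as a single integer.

Answer: 12

Derivation:
Step 1: insert mv at [4, 7, 9, 10] -> counters=[0,0,0,0,1,0,0,1,0,1,1,0]
Step 2: insert sm at [1, 9, 10, 11] -> counters=[0,1,0,0,1,0,0,1,0,2,2,1]
Step 3: insert koj at [0, 4, 8, 10] -> counters=[1,1,0,0,2,0,0,1,1,2,3,1]
Step 4: insert qu at [2, 3, 6, 8] -> counters=[1,1,1,1,2,0,1,1,2,2,3,1]
Step 5: insert zza at [4, 5, 8, 11] -> counters=[1,1,1,1,3,1,1,1,3,2,3,2]
Step 6: insert or at [1, 2, 5, 11] -> counters=[1,2,2,1,3,2,1,1,3,2,3,3]
Step 7: insert rx at [0, 5, 6, 11] -> counters=[2,2,2,1,3,3,2,1,3,2,3,4]
Step 8: insert rhf at [0, 6, 7, 9] -> counters=[3,2,2,1,3,3,3,2,3,3,3,4]
Step 9: insert sdu at [0, 2, 7, 11] -> counters=[4,2,3,1,3,3,3,3,3,3,3,5]
Step 10: insert or at [1, 2, 5, 11] -> counters=[4,3,4,1,3,4,3,3,3,3,3,6]
Step 11: insert mv at [4, 7, 9, 10] -> counters=[4,3,4,1,4,4,3,4,3,4,4,6]
Final counters=[4,3,4,1,4,4,3,4,3,4,4,6] -> 12 nonzero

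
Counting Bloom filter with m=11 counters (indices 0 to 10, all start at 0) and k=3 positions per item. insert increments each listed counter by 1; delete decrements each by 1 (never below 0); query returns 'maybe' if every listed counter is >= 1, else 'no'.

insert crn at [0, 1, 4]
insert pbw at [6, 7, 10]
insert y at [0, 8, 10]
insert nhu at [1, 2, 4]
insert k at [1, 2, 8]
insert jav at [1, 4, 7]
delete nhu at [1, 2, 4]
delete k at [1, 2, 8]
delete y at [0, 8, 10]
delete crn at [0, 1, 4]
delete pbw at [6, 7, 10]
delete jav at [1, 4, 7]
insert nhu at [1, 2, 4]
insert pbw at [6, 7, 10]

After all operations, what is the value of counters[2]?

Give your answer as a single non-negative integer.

Answer: 1

Derivation:
Step 1: insert crn at [0, 1, 4] -> counters=[1,1,0,0,1,0,0,0,0,0,0]
Step 2: insert pbw at [6, 7, 10] -> counters=[1,1,0,0,1,0,1,1,0,0,1]
Step 3: insert y at [0, 8, 10] -> counters=[2,1,0,0,1,0,1,1,1,0,2]
Step 4: insert nhu at [1, 2, 4] -> counters=[2,2,1,0,2,0,1,1,1,0,2]
Step 5: insert k at [1, 2, 8] -> counters=[2,3,2,0,2,0,1,1,2,0,2]
Step 6: insert jav at [1, 4, 7] -> counters=[2,4,2,0,3,0,1,2,2,0,2]
Step 7: delete nhu at [1, 2, 4] -> counters=[2,3,1,0,2,0,1,2,2,0,2]
Step 8: delete k at [1, 2, 8] -> counters=[2,2,0,0,2,0,1,2,1,0,2]
Step 9: delete y at [0, 8, 10] -> counters=[1,2,0,0,2,0,1,2,0,0,1]
Step 10: delete crn at [0, 1, 4] -> counters=[0,1,0,0,1,0,1,2,0,0,1]
Step 11: delete pbw at [6, 7, 10] -> counters=[0,1,0,0,1,0,0,1,0,0,0]
Step 12: delete jav at [1, 4, 7] -> counters=[0,0,0,0,0,0,0,0,0,0,0]
Step 13: insert nhu at [1, 2, 4] -> counters=[0,1,1,0,1,0,0,0,0,0,0]
Step 14: insert pbw at [6, 7, 10] -> counters=[0,1,1,0,1,0,1,1,0,0,1]
Final counters=[0,1,1,0,1,0,1,1,0,0,1] -> counters[2]=1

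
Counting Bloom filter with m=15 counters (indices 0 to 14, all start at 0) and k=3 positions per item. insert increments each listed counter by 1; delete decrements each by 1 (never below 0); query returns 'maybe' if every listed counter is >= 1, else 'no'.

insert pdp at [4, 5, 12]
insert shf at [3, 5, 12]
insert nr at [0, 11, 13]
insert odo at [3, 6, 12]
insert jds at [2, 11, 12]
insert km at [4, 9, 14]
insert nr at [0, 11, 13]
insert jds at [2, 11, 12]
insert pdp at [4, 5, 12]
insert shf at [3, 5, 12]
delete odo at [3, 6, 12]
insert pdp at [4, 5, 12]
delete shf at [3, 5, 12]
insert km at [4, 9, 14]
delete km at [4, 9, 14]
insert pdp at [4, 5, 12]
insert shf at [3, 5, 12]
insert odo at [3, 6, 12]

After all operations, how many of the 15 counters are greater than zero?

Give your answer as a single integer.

Step 1: insert pdp at [4, 5, 12] -> counters=[0,0,0,0,1,1,0,0,0,0,0,0,1,0,0]
Step 2: insert shf at [3, 5, 12] -> counters=[0,0,0,1,1,2,0,0,0,0,0,0,2,0,0]
Step 3: insert nr at [0, 11, 13] -> counters=[1,0,0,1,1,2,0,0,0,0,0,1,2,1,0]
Step 4: insert odo at [3, 6, 12] -> counters=[1,0,0,2,1,2,1,0,0,0,0,1,3,1,0]
Step 5: insert jds at [2, 11, 12] -> counters=[1,0,1,2,1,2,1,0,0,0,0,2,4,1,0]
Step 6: insert km at [4, 9, 14] -> counters=[1,0,1,2,2,2,1,0,0,1,0,2,4,1,1]
Step 7: insert nr at [0, 11, 13] -> counters=[2,0,1,2,2,2,1,0,0,1,0,3,4,2,1]
Step 8: insert jds at [2, 11, 12] -> counters=[2,0,2,2,2,2,1,0,0,1,0,4,5,2,1]
Step 9: insert pdp at [4, 5, 12] -> counters=[2,0,2,2,3,3,1,0,0,1,0,4,6,2,1]
Step 10: insert shf at [3, 5, 12] -> counters=[2,0,2,3,3,4,1,0,0,1,0,4,7,2,1]
Step 11: delete odo at [3, 6, 12] -> counters=[2,0,2,2,3,4,0,0,0,1,0,4,6,2,1]
Step 12: insert pdp at [4, 5, 12] -> counters=[2,0,2,2,4,5,0,0,0,1,0,4,7,2,1]
Step 13: delete shf at [3, 5, 12] -> counters=[2,0,2,1,4,4,0,0,0,1,0,4,6,2,1]
Step 14: insert km at [4, 9, 14] -> counters=[2,0,2,1,5,4,0,0,0,2,0,4,6,2,2]
Step 15: delete km at [4, 9, 14] -> counters=[2,0,2,1,4,4,0,0,0,1,0,4,6,2,1]
Step 16: insert pdp at [4, 5, 12] -> counters=[2,0,2,1,5,5,0,0,0,1,0,4,7,2,1]
Step 17: insert shf at [3, 5, 12] -> counters=[2,0,2,2,5,6,0,0,0,1,0,4,8,2,1]
Step 18: insert odo at [3, 6, 12] -> counters=[2,0,2,3,5,6,1,0,0,1,0,4,9,2,1]
Final counters=[2,0,2,3,5,6,1,0,0,1,0,4,9,2,1] -> 11 nonzero

Answer: 11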